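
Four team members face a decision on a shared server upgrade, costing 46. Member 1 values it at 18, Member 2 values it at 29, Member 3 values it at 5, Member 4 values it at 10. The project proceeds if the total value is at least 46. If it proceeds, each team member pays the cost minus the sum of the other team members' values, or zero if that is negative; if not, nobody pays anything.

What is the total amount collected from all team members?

Total value 62 ≥ cost 46, so it is built.
Member 1: others sum to 44; max(0, 46 - 44) = 2.
Member 2: others sum to 33; max(0, 46 - 33) = 13.
Member 3: others sum to 57; max(0, 46 - 57) = 0.
Member 4: others sum to 52; max(0, 46 - 52) = 0.
Total collected = 2 + 13 + 0 + 0 = 15.

15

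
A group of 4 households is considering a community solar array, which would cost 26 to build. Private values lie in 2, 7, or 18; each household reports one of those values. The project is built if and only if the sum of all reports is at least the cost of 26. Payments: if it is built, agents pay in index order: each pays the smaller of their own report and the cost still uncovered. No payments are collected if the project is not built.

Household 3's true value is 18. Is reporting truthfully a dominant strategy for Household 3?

No

Consider the case where Household 1 reports 2, Household 2 reports 2 and Household 4 reports 18.
Truthful report 18: project built, pays 18, utility 18 - 18 = 0.
Report 7 instead: project built, pays 7, utility 18 - 7 = 11.
Since 11 > 0, reporting 7 is strictly better here, so truthful reporting is not dominant.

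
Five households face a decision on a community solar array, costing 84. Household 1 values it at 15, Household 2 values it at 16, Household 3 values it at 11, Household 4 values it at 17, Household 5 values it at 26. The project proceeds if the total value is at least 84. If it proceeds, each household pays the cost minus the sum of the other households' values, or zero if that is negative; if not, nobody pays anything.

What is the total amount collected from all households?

80

Total value 85 ≥ cost 84, so it is built.
Household 1: others sum to 70; max(0, 84 - 70) = 14.
Household 2: others sum to 69; max(0, 84 - 69) = 15.
Household 3: others sum to 74; max(0, 84 - 74) = 10.
Household 4: others sum to 68; max(0, 84 - 68) = 16.
Household 5: others sum to 59; max(0, 84 - 59) = 25.
Total collected = 14 + 15 + 10 + 16 + 25 = 80.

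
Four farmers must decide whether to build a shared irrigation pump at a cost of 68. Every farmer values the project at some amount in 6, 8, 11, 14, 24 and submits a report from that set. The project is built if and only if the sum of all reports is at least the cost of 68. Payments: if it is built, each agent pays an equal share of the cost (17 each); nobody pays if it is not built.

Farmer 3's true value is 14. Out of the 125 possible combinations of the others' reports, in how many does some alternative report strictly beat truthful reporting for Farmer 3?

Others report (6, 24, 24): truth gives -3; report 6 gives 0 > -3. Violating.
Others report (8, 24, 24): truth gives -3; report 6 gives 0 > -3. Violating.
Others report (11, 24, 24): truth gives -3; report 6 gives 0 > -3. Violating.
Others report (24, 6, 24): truth gives -3; report 6 gives 0 > -3. Violating.
Others report (6, 6, 6): truth gives 0; no alternative beats it.
Others report (6, 6, 8): truth gives 0; no alternative beats it.
(Checking all 125 profiles: 9 have a profitable deviation, 116 do not.)

9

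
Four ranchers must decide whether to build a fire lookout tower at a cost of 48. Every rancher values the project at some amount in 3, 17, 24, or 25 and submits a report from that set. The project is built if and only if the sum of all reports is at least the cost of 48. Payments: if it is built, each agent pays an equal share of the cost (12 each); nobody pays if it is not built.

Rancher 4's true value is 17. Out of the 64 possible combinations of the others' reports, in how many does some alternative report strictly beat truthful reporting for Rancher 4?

6

Others report (3, 3, 17): truth gives 0; report 25 gives 5 > 0. Violating.
Others report (3, 3, 24): truth gives 0; report 24 gives 5 > 0. Violating.
Others report (3, 17, 3): truth gives 0; report 25 gives 5 > 0. Violating.
Others report (3, 24, 3): truth gives 0; report 24 gives 5 > 0. Violating.
Others report (3, 3, 3): truth gives 0; no alternative beats it.
Others report (3, 3, 25): truth gives 5; no alternative beats it.
(Checking all 64 profiles: 6 have a profitable deviation, 58 do not.)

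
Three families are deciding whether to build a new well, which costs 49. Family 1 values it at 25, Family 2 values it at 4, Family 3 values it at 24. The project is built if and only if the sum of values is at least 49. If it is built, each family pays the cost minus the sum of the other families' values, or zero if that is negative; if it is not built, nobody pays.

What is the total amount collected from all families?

41

Total value 53 ≥ cost 49, so it is built.
Family 1: others sum to 28; max(0, 49 - 28) = 21.
Family 2: others sum to 49; max(0, 49 - 49) = 0.
Family 3: others sum to 29; max(0, 49 - 29) = 20.
Total collected = 21 + 0 + 20 = 41.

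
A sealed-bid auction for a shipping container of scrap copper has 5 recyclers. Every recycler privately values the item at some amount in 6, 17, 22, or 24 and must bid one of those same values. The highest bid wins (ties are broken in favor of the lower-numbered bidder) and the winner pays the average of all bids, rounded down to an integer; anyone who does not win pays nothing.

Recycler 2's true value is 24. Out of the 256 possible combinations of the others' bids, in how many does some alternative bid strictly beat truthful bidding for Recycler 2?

Others bid (6, 6, 6, 6): truth gives 15; bid 17 gives 16 > 15. Violating.
Others bid (6, 6, 6, 17): truth gives 13; bid 17 gives 14 > 13. Violating.
Others bid (6, 6, 17, 6): truth gives 13; bid 17 gives 14 > 13. Violating.
Others bid (6, 6, 17, 17): truth gives 10; bid 17 gives 12 > 10. Violating.
Others bid (6, 6, 6, 22): truth gives 12; no alternative beats it.
Others bid (6, 6, 6, 24): truth gives 11; no alternative beats it.
(Checking all 256 profiles: 42 have a profitable deviation, 214 do not.)

42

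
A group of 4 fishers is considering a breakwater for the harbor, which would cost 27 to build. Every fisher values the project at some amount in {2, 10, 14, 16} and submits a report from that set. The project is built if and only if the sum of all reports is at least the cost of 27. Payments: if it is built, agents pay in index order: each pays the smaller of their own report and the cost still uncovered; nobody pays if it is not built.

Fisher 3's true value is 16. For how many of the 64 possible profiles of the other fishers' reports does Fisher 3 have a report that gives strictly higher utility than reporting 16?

36

Others report (2, 2, 10): truth gives 0; report 14 gives 2 > 0. Violating.
Others report (2, 2, 14): truth gives 0; report 10 gives 6 > 0. Violating.
Others report (2, 2, 16): truth gives 0; report 10 gives 6 > 0. Violating.
Others report (2, 10, 2): truth gives 1; report 14 gives 2 > 1. Violating.
Others report (2, 2, 2): truth gives 0; no alternative beats it.
Others report (2, 16, 2): truth gives 7; no alternative beats it.
(Checking all 64 profiles: 36 have a profitable deviation, 28 do not.)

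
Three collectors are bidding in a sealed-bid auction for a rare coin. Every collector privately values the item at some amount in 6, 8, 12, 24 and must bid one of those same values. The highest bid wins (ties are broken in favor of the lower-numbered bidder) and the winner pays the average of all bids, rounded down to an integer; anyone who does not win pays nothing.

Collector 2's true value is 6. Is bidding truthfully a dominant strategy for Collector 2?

Yes

Check each profile of the others' bids and compare truth against every alternative bid.
Others bid (6, 8): truth gives 0, best alternative gives -1.
Others bid (6, 6): truth gives 0, best alternative gives 0.
Others bid (6, 12): truth gives 0, best alternative gives 0.
Others bid (6, 24): truth gives 0, best alternative gives 0.
Others bid (8, 6): truth gives 0, best alternative gives 0.
Others bid (8, 8): truth gives 0, best alternative gives 0.
(Remaining 10 profiles checked similarly; truth is weakly best in each.)
In every case the truthful bid is at least as good as any alternative, so it is a dominant strategy.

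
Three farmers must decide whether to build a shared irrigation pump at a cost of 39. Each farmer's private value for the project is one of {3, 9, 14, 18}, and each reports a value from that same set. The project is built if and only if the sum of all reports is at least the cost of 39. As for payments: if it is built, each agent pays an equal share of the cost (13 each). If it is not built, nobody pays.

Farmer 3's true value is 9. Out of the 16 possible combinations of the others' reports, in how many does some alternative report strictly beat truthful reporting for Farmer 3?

Others report (14, 18): truth gives -4; report 3 gives 0 > -4. Violating.
Others report (18, 14): truth gives -4; report 3 gives 0 > -4. Violating.
Others report (3, 3): truth gives 0; no alternative beats it.
Others report (3, 9): truth gives 0; no alternative beats it.
(Checking all 16 profiles: 2 have a profitable deviation, 14 do not.)

2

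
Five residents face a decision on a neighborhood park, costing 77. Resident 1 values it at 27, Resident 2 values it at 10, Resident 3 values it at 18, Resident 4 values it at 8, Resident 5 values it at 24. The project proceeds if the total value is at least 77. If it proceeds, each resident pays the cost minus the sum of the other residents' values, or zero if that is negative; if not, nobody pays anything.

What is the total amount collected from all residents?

Total value 87 ≥ cost 77, so it is built.
Resident 1: others sum to 60; max(0, 77 - 60) = 17.
Resident 2: others sum to 77; max(0, 77 - 77) = 0.
Resident 3: others sum to 69; max(0, 77 - 69) = 8.
Resident 4: others sum to 79; max(0, 77 - 79) = 0.
Resident 5: others sum to 63; max(0, 77 - 63) = 14.
Total collected = 17 + 0 + 8 + 0 + 14 = 39.

39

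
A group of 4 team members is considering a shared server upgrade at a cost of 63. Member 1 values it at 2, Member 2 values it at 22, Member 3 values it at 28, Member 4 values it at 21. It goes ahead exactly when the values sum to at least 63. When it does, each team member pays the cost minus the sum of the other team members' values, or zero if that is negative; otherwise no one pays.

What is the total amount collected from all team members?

Total value 73 ≥ cost 63, so it is built.
Member 1: others sum to 71; max(0, 63 - 71) = 0.
Member 2: others sum to 51; max(0, 63 - 51) = 12.
Member 3: others sum to 45; max(0, 63 - 45) = 18.
Member 4: others sum to 52; max(0, 63 - 52) = 11.
Total collected = 0 + 12 + 18 + 11 = 41.

41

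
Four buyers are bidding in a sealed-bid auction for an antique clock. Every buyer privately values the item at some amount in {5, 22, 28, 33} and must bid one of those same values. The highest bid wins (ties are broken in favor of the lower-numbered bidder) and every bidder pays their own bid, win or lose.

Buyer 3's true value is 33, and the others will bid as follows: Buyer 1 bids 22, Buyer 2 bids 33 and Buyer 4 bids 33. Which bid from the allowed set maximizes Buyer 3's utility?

5

Bid 5: loses but pays 5, utility -5.
Bid 22: loses but pays 22, utility -22.
Bid 28: loses but pays 28, utility -28.
Bid 33: loses but pays 33, utility -33.
The best choice is 5 with utility -5.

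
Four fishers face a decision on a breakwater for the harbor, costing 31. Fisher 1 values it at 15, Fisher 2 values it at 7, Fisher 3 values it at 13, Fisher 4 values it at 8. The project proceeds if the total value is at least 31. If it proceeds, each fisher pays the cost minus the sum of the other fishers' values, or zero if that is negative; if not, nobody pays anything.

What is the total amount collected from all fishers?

Total value 43 ≥ cost 31, so it is built.
Fisher 1: others sum to 28; max(0, 31 - 28) = 3.
Fisher 2: others sum to 36; max(0, 31 - 36) = 0.
Fisher 3: others sum to 30; max(0, 31 - 30) = 1.
Fisher 4: others sum to 35; max(0, 31 - 35) = 0.
Total collected = 3 + 0 + 1 + 0 = 4.

4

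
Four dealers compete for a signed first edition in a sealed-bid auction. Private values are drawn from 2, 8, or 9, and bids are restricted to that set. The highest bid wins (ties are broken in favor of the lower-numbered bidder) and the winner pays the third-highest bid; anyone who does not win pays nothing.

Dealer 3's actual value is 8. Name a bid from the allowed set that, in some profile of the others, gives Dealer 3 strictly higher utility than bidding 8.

Suppose Dealer 1 bids 2, Dealer 2 bids 2 and Dealer 4 bids 9.
Bid 8: loses, pays 0, utility 0.
Bid 9: wins, pays 2, utility 8 - 2 = 6.
So bidding 9 beats truth here (6 > 0).

9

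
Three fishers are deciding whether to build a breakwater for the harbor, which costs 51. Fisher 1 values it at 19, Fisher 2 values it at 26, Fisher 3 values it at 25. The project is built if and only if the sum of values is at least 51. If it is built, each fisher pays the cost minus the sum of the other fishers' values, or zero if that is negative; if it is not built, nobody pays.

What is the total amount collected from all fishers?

13

Total value 70 ≥ cost 51, so it is built.
Fisher 1: others sum to 51; max(0, 51 - 51) = 0.
Fisher 2: others sum to 44; max(0, 51 - 44) = 7.
Fisher 3: others sum to 45; max(0, 51 - 45) = 6.
Total collected = 0 + 7 + 6 = 13.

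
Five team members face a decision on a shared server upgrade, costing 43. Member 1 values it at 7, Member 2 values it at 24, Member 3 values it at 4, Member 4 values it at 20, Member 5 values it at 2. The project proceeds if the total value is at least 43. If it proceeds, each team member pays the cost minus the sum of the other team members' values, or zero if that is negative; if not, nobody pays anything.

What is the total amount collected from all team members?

16

Total value 57 ≥ cost 43, so it is built.
Member 1: others sum to 50; max(0, 43 - 50) = 0.
Member 2: others sum to 33; max(0, 43 - 33) = 10.
Member 3: others sum to 53; max(0, 43 - 53) = 0.
Member 4: others sum to 37; max(0, 43 - 37) = 6.
Member 5: others sum to 55; max(0, 43 - 55) = 0.
Total collected = 0 + 10 + 0 + 6 + 0 = 16.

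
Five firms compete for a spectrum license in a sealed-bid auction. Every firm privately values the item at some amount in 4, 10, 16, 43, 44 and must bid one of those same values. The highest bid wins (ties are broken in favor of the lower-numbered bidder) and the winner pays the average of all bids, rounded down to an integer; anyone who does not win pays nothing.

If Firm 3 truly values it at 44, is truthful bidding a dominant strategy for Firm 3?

Consider the case where Firm 1 bids 4, Firm 2 bids 4, Firm 4 bids 4 and Firm 5 bids 4.
Truthful bid 44: wins, pays 12, utility 44 - 12 = 32.
Bid 10 instead: wins, pays 5, utility 44 - 5 = 39.
Since 39 > 32, bidding 10 is strictly better here, so truthful bidding is not dominant.

No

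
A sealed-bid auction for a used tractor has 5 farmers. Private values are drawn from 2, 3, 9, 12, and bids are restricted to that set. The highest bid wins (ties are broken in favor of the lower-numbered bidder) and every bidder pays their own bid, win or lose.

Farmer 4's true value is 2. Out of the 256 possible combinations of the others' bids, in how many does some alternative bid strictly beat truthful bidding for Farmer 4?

2

Others bid (2, 2, 2, 2): truth gives -2; bid 3 gives -1 > -2. Violating.
Others bid (2, 2, 2, 3): truth gives -2; bid 3 gives -1 > -2. Violating.
Others bid (2, 2, 2, 9): truth gives -2; no alternative beats it.
Others bid (2, 2, 2, 12): truth gives -2; no alternative beats it.
(Checking all 256 profiles: 2 have a profitable deviation, 254 do not.)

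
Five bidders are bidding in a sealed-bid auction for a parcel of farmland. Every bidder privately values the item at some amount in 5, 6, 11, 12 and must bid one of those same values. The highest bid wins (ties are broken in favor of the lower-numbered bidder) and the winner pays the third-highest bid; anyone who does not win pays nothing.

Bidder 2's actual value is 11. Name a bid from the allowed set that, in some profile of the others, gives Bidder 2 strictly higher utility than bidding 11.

Suppose Bidder 1 bids 5, Bidder 3 bids 5, Bidder 4 bids 5 and Bidder 5 bids 12.
Bid 11: loses, pays 0, utility 0.
Bid 12: wins, pays 5, utility 11 - 5 = 6.
So bidding 12 beats truth here (6 > 0).

12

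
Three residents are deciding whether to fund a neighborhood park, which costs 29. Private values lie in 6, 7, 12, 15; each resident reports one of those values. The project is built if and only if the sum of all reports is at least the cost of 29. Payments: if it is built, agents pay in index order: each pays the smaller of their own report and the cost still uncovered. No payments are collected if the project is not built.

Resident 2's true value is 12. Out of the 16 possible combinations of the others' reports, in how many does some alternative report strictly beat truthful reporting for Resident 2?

6

Others report (7, 15): truth gives 0; report 7 gives 5 > 0. Violating.
Others report (12, 12): truth gives 0; report 6 gives 6 > 0. Violating.
Others report (12, 15): truth gives 0; report 6 gives 6 > 0. Violating.
Others report (15, 7): truth gives 0; report 7 gives 5 > 0. Violating.
Others report (6, 6): truth gives 0; no alternative beats it.
Others report (6, 7): truth gives 0; no alternative beats it.
(Checking all 16 profiles: 6 have a profitable deviation, 10 do not.)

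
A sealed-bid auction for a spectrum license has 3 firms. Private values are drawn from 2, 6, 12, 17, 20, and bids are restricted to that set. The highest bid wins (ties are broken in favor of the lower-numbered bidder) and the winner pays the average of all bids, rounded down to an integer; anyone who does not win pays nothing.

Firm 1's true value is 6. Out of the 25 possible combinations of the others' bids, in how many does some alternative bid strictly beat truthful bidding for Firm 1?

1

Others bid (2, 2): truth gives 3; bid 2 gives 4 > 3. Violating.
Others bid (2, 6): truth gives 2; no alternative beats it.
Others bid (2, 12): truth gives 0; no alternative beats it.
(Checking all 25 profiles: 1 has a profitable deviation, 24 do not.)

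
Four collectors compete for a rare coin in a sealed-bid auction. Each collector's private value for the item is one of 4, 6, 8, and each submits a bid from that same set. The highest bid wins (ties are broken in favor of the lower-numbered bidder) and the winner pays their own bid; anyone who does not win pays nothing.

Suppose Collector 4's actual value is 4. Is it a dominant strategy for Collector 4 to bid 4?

Check each profile of the others' bids and compare truth against every alternative bid.
Others bid (4, 4, 4): truth gives 0, best alternative gives -2.
Others bid (4, 4, 6): truth gives 0, best alternative gives 0.
Others bid (4, 4, 8): truth gives 0, best alternative gives 0.
Others bid (4, 6, 4): truth gives 0, best alternative gives 0.
Others bid (4, 6, 6): truth gives 0, best alternative gives 0.
Others bid (4, 6, 8): truth gives 0, best alternative gives 0.
(Remaining 21 profiles checked similarly; truth is weakly best in each.)
In every case the truthful bid is at least as good as any alternative, so it is a dominant strategy.

Yes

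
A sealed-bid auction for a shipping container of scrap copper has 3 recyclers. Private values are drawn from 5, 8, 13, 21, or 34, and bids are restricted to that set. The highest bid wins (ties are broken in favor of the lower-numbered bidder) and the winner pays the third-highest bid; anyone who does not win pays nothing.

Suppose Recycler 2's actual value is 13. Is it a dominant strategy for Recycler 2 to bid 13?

Consider the case where Recycler 1 bids 5 and Recycler 3 bids 21.
Truthful bid 13: loses, pays 0, utility 0.
Bid 21 instead: wins, pays 5, utility 13 - 5 = 8.
Since 8 > 0, bidding 21 is strictly better here, so truthful bidding is not dominant.

No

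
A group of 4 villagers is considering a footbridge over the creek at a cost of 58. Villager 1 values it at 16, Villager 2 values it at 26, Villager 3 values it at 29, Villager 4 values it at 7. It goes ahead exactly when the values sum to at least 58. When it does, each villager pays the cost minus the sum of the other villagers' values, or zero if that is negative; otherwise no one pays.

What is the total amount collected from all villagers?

15

Total value 78 ≥ cost 58, so it is built.
Villager 1: others sum to 62; max(0, 58 - 62) = 0.
Villager 2: others sum to 52; max(0, 58 - 52) = 6.
Villager 3: others sum to 49; max(0, 58 - 49) = 9.
Villager 4: others sum to 71; max(0, 58 - 71) = 0.
Total collected = 0 + 6 + 9 + 0 = 15.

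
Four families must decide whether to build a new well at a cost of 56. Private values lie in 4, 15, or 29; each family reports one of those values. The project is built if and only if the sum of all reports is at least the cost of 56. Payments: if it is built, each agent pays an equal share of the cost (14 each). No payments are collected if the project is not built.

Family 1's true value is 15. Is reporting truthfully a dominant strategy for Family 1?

No

Consider the case where Family 2 reports 4, Family 3 reports 4 and Family 4 reports 29.
Truthful report 15: project not built, utility 0.
Report 29 instead: project built, pays 14, utility 15 - 14 = 1.
Since 1 > 0, reporting 29 is strictly better here, so truthful reporting is not dominant.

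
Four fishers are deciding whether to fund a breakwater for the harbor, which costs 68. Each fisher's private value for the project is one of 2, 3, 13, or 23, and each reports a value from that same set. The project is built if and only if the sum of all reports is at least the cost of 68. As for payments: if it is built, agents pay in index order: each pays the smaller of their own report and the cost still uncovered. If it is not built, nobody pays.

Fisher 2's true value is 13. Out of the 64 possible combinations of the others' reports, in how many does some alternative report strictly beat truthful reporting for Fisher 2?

1

Others report (23, 23, 23): truth gives 0; report 2 gives 11 > 0. Violating.
Others report (2, 2, 2): truth gives 0; no alternative beats it.
Others report (2, 2, 3): truth gives 0; no alternative beats it.
(Checking all 64 profiles: 1 has a profitable deviation, 63 do not.)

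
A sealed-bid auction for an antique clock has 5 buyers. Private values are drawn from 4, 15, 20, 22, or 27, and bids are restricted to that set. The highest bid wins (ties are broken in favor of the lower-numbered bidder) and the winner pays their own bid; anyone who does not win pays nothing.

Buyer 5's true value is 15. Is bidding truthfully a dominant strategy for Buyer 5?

Yes

Check each profile of the others' bids and compare truth against every alternative bid.
Others bid (4, 4, 4, 4): truth gives 0, best alternative gives 0.
Others bid (4, 4, 4, 15): truth gives 0, best alternative gives 0.
Others bid (4, 4, 4, 20): truth gives 0, best alternative gives 0.
Others bid (4, 4, 4, 22): truth gives 0, best alternative gives 0.
Others bid (4, 4, 4, 27): truth gives 0, best alternative gives 0.
Others bid (4, 4, 15, 4): truth gives 0, best alternative gives 0.
(Remaining 619 profiles checked similarly; truth is weakly best in each.)
In every case the truthful bid is at least as good as any alternative, so it is a dominant strategy.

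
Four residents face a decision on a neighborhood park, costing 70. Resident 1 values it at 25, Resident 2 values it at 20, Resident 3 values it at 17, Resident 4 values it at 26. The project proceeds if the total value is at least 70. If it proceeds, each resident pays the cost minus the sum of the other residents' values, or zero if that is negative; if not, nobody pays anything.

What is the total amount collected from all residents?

17

Total value 88 ≥ cost 70, so it is built.
Resident 1: others sum to 63; max(0, 70 - 63) = 7.
Resident 2: others sum to 68; max(0, 70 - 68) = 2.
Resident 3: others sum to 71; max(0, 70 - 71) = 0.
Resident 4: others sum to 62; max(0, 70 - 62) = 8.
Total collected = 7 + 2 + 0 + 8 = 17.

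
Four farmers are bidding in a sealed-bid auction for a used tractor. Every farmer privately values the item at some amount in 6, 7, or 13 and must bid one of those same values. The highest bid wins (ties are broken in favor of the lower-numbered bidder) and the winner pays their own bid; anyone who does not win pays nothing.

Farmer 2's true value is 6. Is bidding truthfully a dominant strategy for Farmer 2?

Yes

Check each profile of the others' bids and compare truth against every alternative bid.
Others bid (6, 6, 6): truth gives 0, best alternative gives -1.
Others bid (6, 6, 7): truth gives 0, best alternative gives -1.
Others bid (6, 7, 6): truth gives 0, best alternative gives -1.
Others bid (6, 7, 7): truth gives 0, best alternative gives -1.
Others bid (6, 6, 13): truth gives 0, best alternative gives 0.
Others bid (6, 7, 13): truth gives 0, best alternative gives 0.
(Remaining 21 profiles checked similarly; truth is weakly best in each.)
In every case the truthful bid is at least as good as any alternative, so it is a dominant strategy.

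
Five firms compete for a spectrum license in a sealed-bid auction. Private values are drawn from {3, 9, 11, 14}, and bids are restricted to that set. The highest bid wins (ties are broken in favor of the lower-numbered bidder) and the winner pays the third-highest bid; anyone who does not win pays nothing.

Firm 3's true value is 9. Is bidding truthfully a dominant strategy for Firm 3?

Consider the case where Firm 1 bids 3, Firm 2 bids 3, Firm 4 bids 3 and Firm 5 bids 11.
Truthful bid 9: loses, pays 0, utility 0.
Bid 11 instead: wins, pays 3, utility 9 - 3 = 6.
Since 6 > 0, bidding 11 is strictly better here, so truthful bidding is not dominant.

No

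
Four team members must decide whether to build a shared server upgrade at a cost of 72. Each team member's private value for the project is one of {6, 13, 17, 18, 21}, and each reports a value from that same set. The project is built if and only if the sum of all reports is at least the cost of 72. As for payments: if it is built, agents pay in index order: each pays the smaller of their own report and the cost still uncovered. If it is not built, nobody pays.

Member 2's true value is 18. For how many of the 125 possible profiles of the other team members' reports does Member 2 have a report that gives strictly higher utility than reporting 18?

Others report (13, 21, 21): truth gives 0; report 17 gives 1 > 0. Violating.
Others report (17, 17, 21): truth gives 0; report 17 gives 1 > 0. Violating.
Others report (17, 18, 21): truth gives 0; report 17 gives 1 > 0. Violating.
Others report (17, 21, 17): truth gives 0; report 17 gives 1 > 0. Violating.
Others report (6, 6, 6): truth gives 0; no alternative beats it.
Others report (6, 6, 13): truth gives 0; no alternative beats it.
(Checking all 125 profiles: 22 have a profitable deviation, 103 do not.)

22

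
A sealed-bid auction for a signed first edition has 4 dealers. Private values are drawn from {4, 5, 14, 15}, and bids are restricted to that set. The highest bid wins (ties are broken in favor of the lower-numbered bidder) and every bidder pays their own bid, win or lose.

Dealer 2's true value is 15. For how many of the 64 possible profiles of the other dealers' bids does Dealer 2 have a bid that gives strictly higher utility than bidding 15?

34

Others bid (4, 4, 4): truth gives 0; bid 5 gives 10 > 0. Violating.
Others bid (4, 4, 5): truth gives 0; bid 5 gives 10 > 0. Violating.
Others bid (4, 4, 14): truth gives 0; bid 14 gives 1 > 0. Violating.
Others bid (4, 5, 4): truth gives 0; bid 5 gives 10 > 0. Violating.
Others bid (4, 4, 15): truth gives 0; no alternative beats it.
Others bid (4, 5, 15): truth gives 0; no alternative beats it.
(Checking all 64 profiles: 34 have a profitable deviation, 30 do not.)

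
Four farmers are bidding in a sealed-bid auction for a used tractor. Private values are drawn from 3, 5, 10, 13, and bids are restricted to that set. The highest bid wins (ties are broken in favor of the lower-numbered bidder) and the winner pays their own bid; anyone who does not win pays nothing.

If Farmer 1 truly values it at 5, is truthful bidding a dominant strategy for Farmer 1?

Consider the case where Farmer 2 bids 3, Farmer 3 bids 3 and Farmer 4 bids 3.
Truthful bid 5: wins, pays 5, utility 5 - 5 = 0.
Bid 3 instead: wins, pays 3, utility 5 - 3 = 2.
Since 2 > 0, bidding 3 is strictly better here, so truthful bidding is not dominant.

No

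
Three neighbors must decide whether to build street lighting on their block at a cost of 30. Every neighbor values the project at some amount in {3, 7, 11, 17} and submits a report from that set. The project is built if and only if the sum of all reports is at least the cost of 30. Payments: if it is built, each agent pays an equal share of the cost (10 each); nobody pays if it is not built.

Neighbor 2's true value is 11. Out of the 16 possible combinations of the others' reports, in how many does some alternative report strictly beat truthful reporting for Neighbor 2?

5

Others report (3, 11): truth gives 0; report 17 gives 1 > 0. Violating.
Others report (7, 7): truth gives 0; report 17 gives 1 > 0. Violating.
Others report (7, 11): truth gives 0; report 17 gives 1 > 0. Violating.
Others report (11, 3): truth gives 0; report 17 gives 1 > 0. Violating.
Others report (3, 3): truth gives 0; no alternative beats it.
Others report (3, 7): truth gives 0; no alternative beats it.
(Checking all 16 profiles: 5 have a profitable deviation, 11 do not.)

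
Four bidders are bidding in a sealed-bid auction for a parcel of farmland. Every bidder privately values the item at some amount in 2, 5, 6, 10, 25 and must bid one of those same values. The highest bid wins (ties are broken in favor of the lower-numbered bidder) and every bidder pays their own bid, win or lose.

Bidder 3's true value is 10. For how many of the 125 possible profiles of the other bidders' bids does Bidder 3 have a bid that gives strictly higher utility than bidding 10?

101

Others bid (2, 2, 2): truth gives 0; bid 5 gives 5 > 0. Violating.
Others bid (2, 2, 5): truth gives 0; bid 5 gives 5 > 0. Violating.
Others bid (2, 2, 6): truth gives 0; bid 6 gives 4 > 0. Violating.
Others bid (2, 2, 25): truth gives -10; bid 2 gives -2 > -10. Violating.
Others bid (2, 2, 10): truth gives 0; no alternative beats it.
Others bid (2, 5, 10): truth gives 0; no alternative beats it.
(Checking all 125 profiles: 101 have a profitable deviation, 24 do not.)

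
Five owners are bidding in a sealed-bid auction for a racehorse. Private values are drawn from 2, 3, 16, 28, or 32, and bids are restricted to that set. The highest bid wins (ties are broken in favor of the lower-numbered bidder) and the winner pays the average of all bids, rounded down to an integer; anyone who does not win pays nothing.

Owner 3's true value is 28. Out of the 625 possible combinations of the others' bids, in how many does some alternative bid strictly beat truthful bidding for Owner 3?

Others bid (2, 2, 2, 2): truth gives 21; bid 3 gives 26 > 21. Violating.
Others bid (2, 2, 2, 3): truth gives 21; bid 3 gives 26 > 21. Violating.
Others bid (2, 2, 2, 16): truth gives 18; bid 16 gives 21 > 18. Violating.
Others bid (2, 2, 2, 32): truth gives 0; bid 32 gives 14 > 0. Violating.
Others bid (2, 2, 2, 28): truth gives 16; no alternative beats it.
Others bid (2, 2, 3, 28): truth gives 16; no alternative beats it.
(Checking all 625 profiles: 286 have a profitable deviation, 339 do not.)

286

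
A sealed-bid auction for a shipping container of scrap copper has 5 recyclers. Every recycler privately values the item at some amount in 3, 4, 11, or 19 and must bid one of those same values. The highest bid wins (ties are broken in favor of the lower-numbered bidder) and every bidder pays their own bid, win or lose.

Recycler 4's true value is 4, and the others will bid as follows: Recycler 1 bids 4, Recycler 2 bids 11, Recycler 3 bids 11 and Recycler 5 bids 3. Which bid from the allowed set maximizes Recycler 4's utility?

Bid 3: loses but pays 3, utility -3.
Bid 4: loses but pays 4, utility -4.
Bid 11: loses but pays 11, utility -11.
Bid 19: wins, pays 19, utility 4 - 19 = -15.
The best choice is 3 with utility -3.

3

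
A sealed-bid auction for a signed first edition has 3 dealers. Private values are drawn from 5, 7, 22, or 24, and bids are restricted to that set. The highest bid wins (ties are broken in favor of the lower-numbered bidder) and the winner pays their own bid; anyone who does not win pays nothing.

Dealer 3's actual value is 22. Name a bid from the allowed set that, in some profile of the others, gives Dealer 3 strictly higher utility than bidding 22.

Suppose Dealer 1 bids 5 and Dealer 2 bids 5.
Bid 22: wins, pays 22, utility 22 - 22 = 0.
Bid 7: wins, pays 7, utility 22 - 7 = 15.
So bidding 7 beats truth here (15 > 0).

7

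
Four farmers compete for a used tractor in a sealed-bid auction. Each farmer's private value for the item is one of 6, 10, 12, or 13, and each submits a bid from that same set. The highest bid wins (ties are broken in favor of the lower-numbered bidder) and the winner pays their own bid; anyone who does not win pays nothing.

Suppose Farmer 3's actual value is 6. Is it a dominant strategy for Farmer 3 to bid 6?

Yes

Check each profile of the others' bids and compare truth against every alternative bid.
Others bid (6, 6, 6): truth gives 0, best alternative gives -4.
Others bid (6, 6, 10): truth gives 0, best alternative gives -4.
Others bid (6, 6, 12): truth gives 0, best alternative gives 0.
Others bid (6, 6, 13): truth gives 0, best alternative gives 0.
Others bid (6, 10, 6): truth gives 0, best alternative gives 0.
Others bid (6, 10, 10): truth gives 0, best alternative gives 0.
(Remaining 58 profiles checked similarly; truth is weakly best in each.)
In every case the truthful bid is at least as good as any alternative, so it is a dominant strategy.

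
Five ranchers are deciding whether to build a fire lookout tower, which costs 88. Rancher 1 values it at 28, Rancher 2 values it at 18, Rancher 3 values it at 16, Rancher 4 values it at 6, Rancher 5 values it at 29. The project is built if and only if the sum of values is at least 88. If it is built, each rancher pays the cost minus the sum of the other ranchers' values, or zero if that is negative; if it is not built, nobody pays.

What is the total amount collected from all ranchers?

Total value 97 ≥ cost 88, so it is built.
Rancher 1: others sum to 69; max(0, 88 - 69) = 19.
Rancher 2: others sum to 79; max(0, 88 - 79) = 9.
Rancher 3: others sum to 81; max(0, 88 - 81) = 7.
Rancher 4: others sum to 91; max(0, 88 - 91) = 0.
Rancher 5: others sum to 68; max(0, 88 - 68) = 20.
Total collected = 19 + 9 + 7 + 0 + 20 = 55.

55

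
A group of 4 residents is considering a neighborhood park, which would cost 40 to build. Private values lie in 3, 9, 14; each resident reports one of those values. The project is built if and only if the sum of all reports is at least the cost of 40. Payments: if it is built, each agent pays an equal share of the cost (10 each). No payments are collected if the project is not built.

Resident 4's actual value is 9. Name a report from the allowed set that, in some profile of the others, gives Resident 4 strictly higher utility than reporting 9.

3

Suppose Resident 1 reports 3, Resident 2 reports 14 and Resident 3 reports 14.
Report 9: project built, pays 10, utility 9 - 10 = -1.
Report 3: project not built, utility 0.
So reporting 3 beats truth here (0 > -1).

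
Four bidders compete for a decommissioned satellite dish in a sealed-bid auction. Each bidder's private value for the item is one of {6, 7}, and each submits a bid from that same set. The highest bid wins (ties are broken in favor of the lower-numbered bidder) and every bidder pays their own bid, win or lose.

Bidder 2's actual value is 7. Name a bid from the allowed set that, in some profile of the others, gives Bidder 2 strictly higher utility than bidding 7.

6

Suppose Bidder 1 bids 7, Bidder 3 bids 6 and Bidder 4 bids 6.
Bid 7: loses but pays 7, utility -7.
Bid 6: loses but pays 6, utility -6.
So bidding 6 beats truth here (-6 > -7).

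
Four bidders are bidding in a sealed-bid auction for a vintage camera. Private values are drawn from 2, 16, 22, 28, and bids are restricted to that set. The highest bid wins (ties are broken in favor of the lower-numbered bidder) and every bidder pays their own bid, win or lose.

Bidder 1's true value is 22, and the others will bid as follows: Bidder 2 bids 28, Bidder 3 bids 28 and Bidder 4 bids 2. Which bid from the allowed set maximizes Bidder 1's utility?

2

Bid 2: loses but pays 2, utility -2.
Bid 16: loses but pays 16, utility -16.
Bid 22: loses but pays 22, utility -22.
Bid 28: wins, pays 28, utility 22 - 28 = -6.
The best choice is 2 with utility -2.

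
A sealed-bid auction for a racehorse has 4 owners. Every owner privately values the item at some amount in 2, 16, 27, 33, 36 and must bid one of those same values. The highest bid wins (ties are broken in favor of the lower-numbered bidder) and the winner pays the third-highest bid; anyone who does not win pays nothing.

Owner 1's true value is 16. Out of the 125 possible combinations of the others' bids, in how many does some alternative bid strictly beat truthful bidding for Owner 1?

Others bid (2, 2, 27): truth gives 0; bid 27 gives 14 > 0. Violating.
Others bid (2, 2, 33): truth gives 0; bid 33 gives 14 > 0. Violating.
Others bid (2, 2, 36): truth gives 0; bid 36 gives 14 > 0. Violating.
Others bid (2, 27, 2): truth gives 0; bid 27 gives 14 > 0. Violating.
Others bid (2, 2, 2): truth gives 14; no alternative beats it.
Others bid (2, 2, 16): truth gives 14; no alternative beats it.
(Checking all 125 profiles: 9 have a profitable deviation, 116 do not.)

9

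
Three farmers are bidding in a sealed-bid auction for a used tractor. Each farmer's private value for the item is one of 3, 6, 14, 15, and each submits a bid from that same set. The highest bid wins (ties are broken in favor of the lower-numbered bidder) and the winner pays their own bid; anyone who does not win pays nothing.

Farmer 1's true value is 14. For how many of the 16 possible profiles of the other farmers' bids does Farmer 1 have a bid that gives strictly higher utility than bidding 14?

4

Others bid (3, 3): truth gives 0; bid 3 gives 11 > 0. Violating.
Others bid (3, 6): truth gives 0; bid 6 gives 8 > 0. Violating.
Others bid (6, 3): truth gives 0; bid 6 gives 8 > 0. Violating.
Others bid (6, 6): truth gives 0; bid 6 gives 8 > 0. Violating.
Others bid (3, 14): truth gives 0; no alternative beats it.
Others bid (3, 15): truth gives 0; no alternative beats it.
(Checking all 16 profiles: 4 have a profitable deviation, 12 do not.)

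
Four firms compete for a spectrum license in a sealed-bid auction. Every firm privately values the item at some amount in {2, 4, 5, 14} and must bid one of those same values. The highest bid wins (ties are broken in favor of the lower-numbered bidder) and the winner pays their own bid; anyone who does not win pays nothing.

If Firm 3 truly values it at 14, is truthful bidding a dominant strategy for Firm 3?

Consider the case where Firm 1 bids 2, Firm 2 bids 2 and Firm 4 bids 2.
Truthful bid 14: wins, pays 14, utility 14 - 14 = 0.
Bid 4 instead: wins, pays 4, utility 14 - 4 = 10.
Since 10 > 0, bidding 4 is strictly better here, so truthful bidding is not dominant.

No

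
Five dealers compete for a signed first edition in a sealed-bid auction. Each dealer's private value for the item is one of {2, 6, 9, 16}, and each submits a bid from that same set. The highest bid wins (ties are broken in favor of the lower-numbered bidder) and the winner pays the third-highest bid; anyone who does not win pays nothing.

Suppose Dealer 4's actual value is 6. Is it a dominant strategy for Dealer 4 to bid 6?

Consider the case where Dealer 1 bids 2, Dealer 2 bids 2, Dealer 3 bids 2 and Dealer 5 bids 9.
Truthful bid 6: loses, pays 0, utility 0.
Bid 9 instead: wins, pays 2, utility 6 - 2 = 4.
Since 4 > 0, bidding 9 is strictly better here, so truthful bidding is not dominant.

No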